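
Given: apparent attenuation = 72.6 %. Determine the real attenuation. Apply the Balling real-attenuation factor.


RA = AA · 0.8192
RA = 72.6 · 0.8192

59.4739 %


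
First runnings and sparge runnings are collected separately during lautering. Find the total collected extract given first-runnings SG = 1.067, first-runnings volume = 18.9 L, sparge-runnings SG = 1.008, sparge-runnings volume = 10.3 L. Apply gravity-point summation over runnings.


total = Σ (SG_i − 1)·1000·V_i
first = (1.067 − 1)·1000·18.9 = 1266.3000
sparge = (1.008 − 1)·1000·10.3 = 82.4000
total = 1266.3000 + 82.4000

1348.7000 gravity·L


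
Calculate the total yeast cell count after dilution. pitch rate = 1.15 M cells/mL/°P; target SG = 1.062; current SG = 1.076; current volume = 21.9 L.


V_w = V·((SG_c−1)/(SG_t−1)−1);  °P = 259 − 259/SG_t;  cells = rate·(V+V_w)·°P
V_w = 21.9·((1.076−1)/(1.062−1)−1) = 4.9452
V_final = 21.9 + 4.9452 = 26.8452
°P = 259 − 259/1.062 = 15.1205
cells = 1.15·26.8452·15.1205

466.7999 billion cells


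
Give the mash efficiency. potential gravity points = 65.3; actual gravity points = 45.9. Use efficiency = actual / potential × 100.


efficiency = 45.9 / 65.3 × 100

70.2910 %


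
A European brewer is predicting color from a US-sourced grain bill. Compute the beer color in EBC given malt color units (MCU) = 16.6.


SRM = 1.4922·MCU^0.6859;  EBC = SRM·1.97
SRM = 1.4922·16.6^0.6859 = 10.2494
EBC = 10.2494·1.97

20.1914 EBC


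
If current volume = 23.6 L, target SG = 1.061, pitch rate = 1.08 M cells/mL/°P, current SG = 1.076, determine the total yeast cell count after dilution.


V_w = V·((SG_c−1)/(SG_t−1)−1);  °P = 259 − 259/SG_t;  cells = rate·(V+V_w)·°P
V_w = 23.6·((1.076−1)/(1.061−1)−1) = 5.8033
V_final = 23.6 + 5.8033 = 29.4033
°P = 259 − 259/1.061 = 14.8907
cells = 1.08·29.4033·14.8907

472.8613 billion cells


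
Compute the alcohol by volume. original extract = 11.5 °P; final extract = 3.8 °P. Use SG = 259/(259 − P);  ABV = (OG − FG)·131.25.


OG = 259/(259 − 11.5) = 1.0465
FG = 259/(259 − 3.8) = 1.0149
ABV = (1.0465 − 1.0149)·131.25

4.1441 % ABV


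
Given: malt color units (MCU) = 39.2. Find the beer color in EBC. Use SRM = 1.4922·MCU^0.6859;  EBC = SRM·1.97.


SRM = 1.4922·39.2^0.6859 = 18.4783
EBC = 18.4783·1.97

36.4022 EBC


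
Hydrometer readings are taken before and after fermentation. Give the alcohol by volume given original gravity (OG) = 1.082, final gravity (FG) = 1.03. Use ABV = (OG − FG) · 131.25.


ABV = (1.082 − 1.03) · 131.25

6.8250 % ABV


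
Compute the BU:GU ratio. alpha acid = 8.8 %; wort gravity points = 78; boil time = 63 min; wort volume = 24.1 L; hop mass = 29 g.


U = 1.65·0.000125^(GP/1000)·(1−e^(−0.04t))/4.15;  IBU = (α/100)·m·U·1000/V;  BU:GU = IBU/GP
U = 1.65·0.000125^(78/1000)·(1−e^(−0.04·63))/4.15 = 0.1814
IBU = (8.8/100)·29·0.1814·1000/24.1 = 19.2057
BU:GU = 19.2057/78

0.2462


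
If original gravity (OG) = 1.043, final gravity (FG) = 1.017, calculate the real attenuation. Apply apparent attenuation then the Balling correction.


AA = (OG−FG)/(OG−1)·100;  RA = AA·0.8192
AA = (1.043 − 1.017)/(1.043 − 1)·100 = 60.4651
RA = 60.4651·0.8192

49.5330 %


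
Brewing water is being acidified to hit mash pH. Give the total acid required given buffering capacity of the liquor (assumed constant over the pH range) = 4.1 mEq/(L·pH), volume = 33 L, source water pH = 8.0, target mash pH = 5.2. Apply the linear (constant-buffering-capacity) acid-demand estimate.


acid = buffering capacity · (pH_source − pH_target) · V
acid = 4.1 · (8.0 − 5.2) · 33

378.8400 mEq


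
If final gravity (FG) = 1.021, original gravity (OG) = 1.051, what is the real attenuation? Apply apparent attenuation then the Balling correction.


AA = (OG−FG)/(OG−1)·100;  RA = AA·0.8192
AA = (1.051 − 1.021)/(1.051 − 1)·100 = 58.8235
RA = 58.8235·0.8192

48.1882 %


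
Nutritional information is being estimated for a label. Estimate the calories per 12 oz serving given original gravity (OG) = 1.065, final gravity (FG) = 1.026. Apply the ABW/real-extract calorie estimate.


ABW = (OG−FG)·131.25·0.79/FG;  °P = 259 − 259/SG (for OG→OE and FG→AE);  RE = 0.1808·OE + 0.8192·AE;  Cal = (6.9·ABW + 4·(RE−0.1))·FG·3.55
ABW = (1.065 − 1.026)·131.25·0.79/1.026 = 3.9413
OE = 259 − 259/1.065 = 15.8075 °P
AE = 259 − 259/1.026 = 6.5634 °P
RE = 0.1808·15.8075 + 0.8192·6.5634 = 8.2347 °P
Cal = (6.9·3.9413 + 4·(8.2347−0.1))·1.026·3.55

217.5692 kcal


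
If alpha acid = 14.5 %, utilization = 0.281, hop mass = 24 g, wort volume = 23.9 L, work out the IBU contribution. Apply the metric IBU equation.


IBU = (α/100)·mass·U·1000 / V
IBU = (14.5/100)·24·0.281·1000 / 23.9

40.9155 IBU


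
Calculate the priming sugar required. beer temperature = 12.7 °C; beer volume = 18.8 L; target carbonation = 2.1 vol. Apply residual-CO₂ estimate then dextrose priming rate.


residual = 14.695·(0.01821 + 0.09011·e^(−0.04·T));  sugar = (target − residual)·4.0·V
residual = 14.695·(0.01821 + 0.09011·e^(−0.04·12.7)) = 1.0643
sugar = (2.1 − 1.0643)·4.0·18.8

77.8813 g


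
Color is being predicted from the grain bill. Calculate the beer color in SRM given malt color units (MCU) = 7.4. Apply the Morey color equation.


SRM = 1.4922 · MCU^0.6859
SRM = 1.4922 · 7.4^0.6859

5.8889 SRM


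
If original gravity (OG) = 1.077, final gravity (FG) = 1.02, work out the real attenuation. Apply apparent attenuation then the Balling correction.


AA = (OG−FG)/(OG−1)·100;  RA = AA·0.8192
AA = (1.077 − 1.02)/(1.077 − 1)·100 = 74.0260
RA = 74.0260·0.8192

60.6421 %


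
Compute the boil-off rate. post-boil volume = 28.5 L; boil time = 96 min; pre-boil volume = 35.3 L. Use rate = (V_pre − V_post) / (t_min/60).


rate = (35.3 − 28.5) / (96/60)

4.2500 L/hr


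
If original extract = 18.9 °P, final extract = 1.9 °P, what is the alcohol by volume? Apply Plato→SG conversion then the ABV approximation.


SG = 259/(259 − P);  ABV = (OG − FG)·131.25
OG = 259/(259 − 18.9) = 1.0787
FG = 259/(259 − 1.9) = 1.0074
ABV = (1.0787 − 1.0074)·131.25

9.3617 % ABV


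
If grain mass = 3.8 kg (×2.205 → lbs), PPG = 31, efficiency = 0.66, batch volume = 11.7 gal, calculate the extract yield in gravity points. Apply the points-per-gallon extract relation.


points = lbs × PPG × eff / vol
lbs = 3.8 × 2.205 = 8.3790
points = 8.3790 × 31 × 0.66 / 11.7

14.6525 points


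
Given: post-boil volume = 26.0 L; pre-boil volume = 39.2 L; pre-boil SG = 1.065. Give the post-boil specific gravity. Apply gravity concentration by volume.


SG_post = 1 + (SG_pre − 1)·V_pre/V_post
pts_pre = (1.065 − 1)·1000 = 65.0000
pts_post = 65.0000·39.2/26.0 = 98.0000
SG_post = 1 + 98.0000/1000

1.0980


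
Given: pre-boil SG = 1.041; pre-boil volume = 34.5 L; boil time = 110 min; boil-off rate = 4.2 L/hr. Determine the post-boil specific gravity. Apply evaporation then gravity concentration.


V_post = V_pre − rate·(t/60);  SG_post = 1 + (SG_pre−1)·V_pre/V_post
V_post = 34.5 − 4.2·(110/60) = 26.8000
SG_post = 1 + (1.041 − 1)·34.5/26.8000

1.0528


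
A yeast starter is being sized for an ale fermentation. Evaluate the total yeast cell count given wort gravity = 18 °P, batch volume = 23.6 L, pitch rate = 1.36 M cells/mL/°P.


cells (billions) = rate · V_L · °P
cells = 1.36 · 23.6 · 18

577.7280 billion cells


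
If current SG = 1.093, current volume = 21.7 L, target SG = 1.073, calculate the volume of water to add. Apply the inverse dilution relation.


V_water = V·((SG_curr − 1)/(SG_target − 1) − 1)
V_water = 21.7·((1.093 − 1)/(1.073 − 1) − 1)

5.9452 L


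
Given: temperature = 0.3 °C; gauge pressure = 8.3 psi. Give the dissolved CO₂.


vols = (P + 14.695)·(0.01821 + 0.09011·e^(−0.04·T))
vols = (8.3 + 14.695)·(0.01821 + 0.09011·e^(−0.04·0.3))

2.4661 volumes


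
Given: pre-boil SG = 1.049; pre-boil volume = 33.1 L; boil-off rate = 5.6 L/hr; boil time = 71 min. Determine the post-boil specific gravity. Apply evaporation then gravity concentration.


V_post = V_pre − rate·(t/60);  SG_post = 1 + (SG_pre−1)·V_pre/V_post
V_post = 33.1 − 5.6·(71/60) = 26.4733
SG_post = 1 + (1.049 − 1)·33.1/26.4733

1.0613


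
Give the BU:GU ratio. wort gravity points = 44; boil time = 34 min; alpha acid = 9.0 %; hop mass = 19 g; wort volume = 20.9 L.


U = 1.65·0.000125^(GP/1000)·(1−e^(−0.04t))/4.15;  IBU = (α/100)·m·U·1000/V;  BU:GU = IBU/GP
U = 1.65·0.000125^(44/1000)·(1−e^(−0.04·34))/4.15 = 0.1990
IBU = (9.0/100)·19·0.1990·1000/20.9 = 16.2831
BU:GU = 16.2831/44

0.3701


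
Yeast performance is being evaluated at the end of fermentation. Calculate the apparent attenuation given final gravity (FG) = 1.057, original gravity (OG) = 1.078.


AA = (OG − FG)/(OG − 1) · 100
AA = (1.078 − 1.057)/(1.078 − 1) · 100

26.9231 %


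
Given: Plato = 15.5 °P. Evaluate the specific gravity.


SG = 259/(259 − P)
SG = 259/(259 − 15.5)

1.0637


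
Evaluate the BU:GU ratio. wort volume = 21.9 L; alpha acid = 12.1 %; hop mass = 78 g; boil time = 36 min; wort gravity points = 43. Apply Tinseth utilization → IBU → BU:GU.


U = 1.65·0.000125^(GP/1000)·(1−e^(−0.04t))/4.15;  IBU = (α/100)·m·U·1000/V;  BU:GU = IBU/GP
U = 1.65·0.000125^(43/1000)·(1−e^(−0.04·36))/4.15 = 0.2061
IBU = (12.1/100)·78·0.2061·1000/21.9 = 88.8392
BU:GU = 88.8392/43

2.0660


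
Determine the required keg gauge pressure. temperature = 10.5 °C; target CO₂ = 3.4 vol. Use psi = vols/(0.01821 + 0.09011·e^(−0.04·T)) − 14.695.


psi = 3.4/(0.01821 + 0.09011·e^(−0.04·10.5)) − 14.695

29.2233 psi


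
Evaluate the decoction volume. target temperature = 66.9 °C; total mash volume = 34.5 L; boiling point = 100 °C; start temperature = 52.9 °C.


V_dec = V_total·(T_target − T_start)/(T_boil − T_start)
V_dec = 34.5·(66.9 − 52.9)/(100 − 52.9)

10.2548 L


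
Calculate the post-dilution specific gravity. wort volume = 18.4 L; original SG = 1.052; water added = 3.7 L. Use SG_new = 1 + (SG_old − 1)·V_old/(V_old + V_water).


pts = (1.052 − 1)·1000·18.4/(18.4 + 3.7) = 43.2941
SG_new = 1 + 43.2941/1000

1.0433


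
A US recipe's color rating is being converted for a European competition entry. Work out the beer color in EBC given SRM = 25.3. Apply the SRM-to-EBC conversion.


EBC = SRM · 1.97
EBC = 25.3 · 1.97

49.8410 EBC


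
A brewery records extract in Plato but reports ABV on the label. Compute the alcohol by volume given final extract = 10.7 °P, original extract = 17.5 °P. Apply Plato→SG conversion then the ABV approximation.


SG = 259/(259 − P);  ABV = (OG − FG)·131.25
OG = 259/(259 − 17.5) = 1.0725
FG = 259/(259 − 10.7) = 1.0431
ABV = (1.0725 − 1.0431)·131.25

3.8549 % ABV


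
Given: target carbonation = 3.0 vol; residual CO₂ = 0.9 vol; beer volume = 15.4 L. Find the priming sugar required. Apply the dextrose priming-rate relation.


sugar = (target − residual)·4.0·V
sugar = (3.0 − 0.9)·4.0·15.4

129.3600 g


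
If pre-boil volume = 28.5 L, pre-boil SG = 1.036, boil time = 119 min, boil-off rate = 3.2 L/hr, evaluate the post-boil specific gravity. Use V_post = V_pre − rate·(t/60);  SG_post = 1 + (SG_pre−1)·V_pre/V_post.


V_post = 28.5 − 3.2·(119/60) = 22.1533
SG_post = 1 + (1.036 − 1)·28.5/22.1533

1.0463


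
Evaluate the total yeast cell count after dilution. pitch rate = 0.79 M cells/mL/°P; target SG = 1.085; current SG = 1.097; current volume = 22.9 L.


V_w = V·((SG_c−1)/(SG_t−1)−1);  °P = 259 − 259/SG_t;  cells = rate·(V+V_w)·°P
V_w = 22.9·((1.097−1)/(1.085−1)−1) = 3.2329
V_final = 22.9 + 3.2329 = 26.1329
°P = 259 − 259/1.085 = 20.2903
cells = 0.79·26.1329·20.2903

418.8942 billion cells


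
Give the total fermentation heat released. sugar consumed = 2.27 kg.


Q = m_sugar · 590 kJ/kg
Q = 2.27 · 590

1339.3000 kJ


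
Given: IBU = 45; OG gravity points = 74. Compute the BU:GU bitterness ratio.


BU:GU = IBU / OG_points
BU:GU = 45 / 74

0.6081


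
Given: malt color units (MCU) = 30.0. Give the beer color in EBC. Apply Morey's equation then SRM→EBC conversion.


SRM = 1.4922·MCU^0.6859;  EBC = SRM·1.97
SRM = 1.4922·30.0^0.6859 = 15.3810
EBC = 15.3810·1.97

30.3006 EBC


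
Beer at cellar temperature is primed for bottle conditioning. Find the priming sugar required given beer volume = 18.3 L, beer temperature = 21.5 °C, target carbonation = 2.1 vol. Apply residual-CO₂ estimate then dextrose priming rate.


residual = 14.695·(0.01821 + 0.09011·e^(−0.04·T));  sugar = (target − residual)·4.0·V
residual = 14.695·(0.01821 + 0.09011·e^(−0.04·21.5)) = 0.8279
sugar = (2.1 − 0.8279)·4.0·18.3

93.1153 g


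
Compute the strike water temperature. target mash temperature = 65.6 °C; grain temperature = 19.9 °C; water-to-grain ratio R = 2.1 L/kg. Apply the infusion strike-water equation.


T_strike = (0.41/R)·(T_mash − T_grain) + T_mash
T_strike = (0.41/2.1)·(65.6 − 19.9) + 65.6

74.5224 °C


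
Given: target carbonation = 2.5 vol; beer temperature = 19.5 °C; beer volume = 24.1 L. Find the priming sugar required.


residual = 14.695·(0.01821 + 0.09011·e^(−0.04·T));  sugar = (target − residual)·4.0·V
residual = 14.695·(0.01821 + 0.09011·e^(−0.04·19.5)) = 0.8746
sugar = (2.5 − 0.8746)·4.0·24.1

156.6884 g


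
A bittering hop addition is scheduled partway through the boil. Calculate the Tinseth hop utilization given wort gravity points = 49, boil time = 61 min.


U = 1.65·0.000125^(GP/1000) · (1 − e^(−0.04·t))/4.15
bigness = 1.65·0.000125^(49/1000) = 1.0623
boil_factor = (1 − e^(−0.04·61))/4.15 = 0.2200
U = 1.0623 · 0.2200

0.2337


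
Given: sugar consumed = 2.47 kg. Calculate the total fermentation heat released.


Q = m_sugar · 590 kJ/kg
Q = 2.47 · 590

1457.3000 kJ


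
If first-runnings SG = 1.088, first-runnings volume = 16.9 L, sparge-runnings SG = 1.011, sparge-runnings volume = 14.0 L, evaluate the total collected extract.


total = Σ (SG_i − 1)·1000·V_i
first = (1.088 − 1)·1000·16.9 = 1487.2000
sparge = (1.011 − 1)·1000·14.0 = 154.0000
total = 1487.2000 + 154.0000

1641.2000 gravity·L


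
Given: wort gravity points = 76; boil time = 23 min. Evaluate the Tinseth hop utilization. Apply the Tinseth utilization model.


U = 1.65·0.000125^(GP/1000) · (1 − e^(−0.04·t))/4.15
bigness = 1.65·0.000125^(76/1000) = 0.8334
boil_factor = (1 − e^(−0.04·23))/4.15 = 0.1449
U = 0.8334 · 0.1449

0.1208


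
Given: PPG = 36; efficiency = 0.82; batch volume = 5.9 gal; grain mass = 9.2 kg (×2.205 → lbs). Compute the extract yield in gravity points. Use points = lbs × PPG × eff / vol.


lbs = 9.2 × 2.205 = 20.2860
points = 20.2860 × 36 × 0.82 / 5.9

101.4988 points


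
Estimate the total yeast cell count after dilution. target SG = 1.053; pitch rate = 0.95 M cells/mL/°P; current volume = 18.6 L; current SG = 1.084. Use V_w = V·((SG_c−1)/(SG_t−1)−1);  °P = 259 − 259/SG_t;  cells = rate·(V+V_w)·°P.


V_w = 18.6·((1.084−1)/(1.053−1)−1) = 10.8792
V_final = 18.6 + 10.8792 = 29.4792
°P = 259 − 259/1.053 = 13.0361
cells = 0.95·29.4792·13.0361

365.0793 billion cells


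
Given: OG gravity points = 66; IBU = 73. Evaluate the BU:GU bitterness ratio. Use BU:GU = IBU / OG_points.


BU:GU = 73 / 66

1.1061


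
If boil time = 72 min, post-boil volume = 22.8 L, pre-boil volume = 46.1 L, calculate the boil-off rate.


rate = (V_pre − V_post) / (t_min/60)
rate = (46.1 − 22.8) / (72/60)

19.4167 L/hr


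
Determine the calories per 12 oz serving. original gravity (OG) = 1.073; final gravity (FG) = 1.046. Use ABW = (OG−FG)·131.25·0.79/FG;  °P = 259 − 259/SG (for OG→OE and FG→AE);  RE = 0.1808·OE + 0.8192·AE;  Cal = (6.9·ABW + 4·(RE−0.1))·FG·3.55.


ABW = (1.073 − 1.046)·131.25·0.79/1.046 = 2.6764
OE = 259 − 259/1.073 = 17.6207 °P
AE = 259 − 259/1.046 = 11.3901 °P
RE = 0.1808·17.6207 + 0.8192·11.3901 = 12.5166 °P
Cal = (6.9·2.6764 + 4·(12.5166−0.1))·1.046·3.55

253.0009 kcal


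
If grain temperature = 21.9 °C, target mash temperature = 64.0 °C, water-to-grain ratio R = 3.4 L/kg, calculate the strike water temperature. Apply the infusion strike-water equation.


T_strike = (0.41/R)·(T_mash − T_grain) + T_mash
T_strike = (0.41/3.4)·(64.0 − 21.9) + 64.0

69.0768 °C


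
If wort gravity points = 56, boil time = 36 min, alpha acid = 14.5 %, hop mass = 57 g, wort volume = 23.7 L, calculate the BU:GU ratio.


U = 1.65·0.000125^(GP/1000)·(1−e^(−0.04t))/4.15;  IBU = (α/100)·m·U·1000/V;  BU:GU = IBU/GP
U = 1.65·0.000125^(56/1000)·(1−e^(−0.04·36))/4.15 = 0.1834
IBU = (14.5/100)·57·0.1834·1000/23.7 = 63.9621
BU:GU = 63.9621/56

1.1422


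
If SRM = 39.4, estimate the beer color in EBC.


EBC = SRM · 1.97
EBC = 39.4 · 1.97

77.6180 EBC


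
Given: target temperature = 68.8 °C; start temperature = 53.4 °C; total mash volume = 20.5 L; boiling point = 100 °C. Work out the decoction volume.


V_dec = V_total·(T_target − T_start)/(T_boil − T_start)
V_dec = 20.5·(68.8 − 53.4)/(100 − 53.4)

6.7747 L


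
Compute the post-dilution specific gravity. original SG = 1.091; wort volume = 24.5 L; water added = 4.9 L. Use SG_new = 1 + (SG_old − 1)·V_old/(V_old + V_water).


pts = (1.091 − 1)·1000·24.5/(24.5 + 4.9) = 75.8333
SG_new = 1 + 75.8333/1000

1.0758


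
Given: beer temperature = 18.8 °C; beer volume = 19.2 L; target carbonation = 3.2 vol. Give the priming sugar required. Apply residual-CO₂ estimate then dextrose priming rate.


residual = 14.695·(0.01821 + 0.09011·e^(−0.04·T));  sugar = (target − residual)·4.0·V
residual = 14.695·(0.01821 + 0.09011·e^(−0.04·18.8)) = 0.8918
sugar = (3.2 − 0.8918)·4.0·19.2

177.2668 g


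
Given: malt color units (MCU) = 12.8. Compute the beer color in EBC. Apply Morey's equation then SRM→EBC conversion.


SRM = 1.4922·MCU^0.6859;  EBC = SRM·1.97
SRM = 1.4922·12.8^0.6859 = 8.5756
EBC = 8.5756·1.97

16.8938 EBC


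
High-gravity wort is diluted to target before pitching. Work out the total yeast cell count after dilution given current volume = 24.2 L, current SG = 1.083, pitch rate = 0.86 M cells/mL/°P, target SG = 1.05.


V_w = V·((SG_c−1)/(SG_t−1)−1);  °P = 259 − 259/SG_t;  cells = rate·(V+V_w)·°P
V_w = 24.2·((1.083−1)/(1.05−1)−1) = 15.9720
V_final = 24.2 + 15.9720 = 40.1720
°P = 259 − 259/1.05 = 12.3333
cells = 0.86·40.1720·12.3333

426.0910 billion cells


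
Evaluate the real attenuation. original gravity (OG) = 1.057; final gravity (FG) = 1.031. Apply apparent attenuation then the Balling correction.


AA = (OG−FG)/(OG−1)·100;  RA = AA·0.8192
AA = (1.057 − 1.031)/(1.057 − 1)·100 = 45.6140
RA = 45.6140·0.8192

37.3670 %


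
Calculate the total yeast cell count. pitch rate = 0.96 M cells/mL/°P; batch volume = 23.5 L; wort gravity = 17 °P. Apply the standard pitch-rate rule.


cells (billions) = rate · V_L · °P
cells = 0.96 · 23.5 · 17

383.5200 billion cells


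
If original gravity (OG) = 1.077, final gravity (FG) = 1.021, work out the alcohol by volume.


ABV = (OG − FG) · 131.25
ABV = (1.077 − 1.021) · 131.25

7.3500 % ABV


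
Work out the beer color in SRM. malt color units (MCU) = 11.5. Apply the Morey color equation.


SRM = 1.4922 · MCU^0.6859
SRM = 1.4922 · 11.5^0.6859

7.9682 SRM


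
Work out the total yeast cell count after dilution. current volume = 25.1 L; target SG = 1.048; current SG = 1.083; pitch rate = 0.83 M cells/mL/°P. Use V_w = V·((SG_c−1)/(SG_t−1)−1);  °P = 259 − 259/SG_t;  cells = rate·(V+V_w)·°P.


V_w = 25.1·((1.083−1)/(1.048−1)−1) = 18.3021
V_final = 25.1 + 18.3021 = 43.4021
°P = 259 − 259/1.048 = 11.8626
cells = 0.83·43.4021·11.8626

427.3349 billion cells


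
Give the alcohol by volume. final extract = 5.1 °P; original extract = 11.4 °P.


SG = 259/(259 − P);  ABV = (OG − FG)·131.25
OG = 259/(259 − 11.4) = 1.0460
FG = 259/(259 − 5.1) = 1.0201
ABV = (1.0460 − 1.0201)·131.25

3.4066 % ABV


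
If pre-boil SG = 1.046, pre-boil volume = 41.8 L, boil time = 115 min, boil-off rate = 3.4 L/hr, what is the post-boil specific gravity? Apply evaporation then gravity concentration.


V_post = V_pre − rate·(t/60);  SG_post = 1 + (SG_pre−1)·V_pre/V_post
V_post = 41.8 − 3.4·(115/60) = 35.2833
SG_post = 1 + (1.046 − 1)·41.8/35.2833

1.0545


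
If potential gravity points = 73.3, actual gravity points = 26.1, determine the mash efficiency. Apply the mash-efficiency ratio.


efficiency = actual / potential × 100
efficiency = 26.1 / 73.3 × 100

35.6071 %


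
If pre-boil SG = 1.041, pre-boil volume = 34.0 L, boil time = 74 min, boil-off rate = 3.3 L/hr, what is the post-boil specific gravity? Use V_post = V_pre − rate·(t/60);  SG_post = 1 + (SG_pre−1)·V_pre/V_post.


V_post = 34.0 − 3.3·(74/60) = 29.9300
SG_post = 1 + (1.041 − 1)·34.0/29.9300

1.0466


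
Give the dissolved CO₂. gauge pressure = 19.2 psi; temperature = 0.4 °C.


vols = (P + 14.695)·(0.01821 + 0.09011·e^(−0.04·T))
vols = (19.2 + 14.695)·(0.01821 + 0.09011·e^(−0.04·0.4))

3.6230 volumes


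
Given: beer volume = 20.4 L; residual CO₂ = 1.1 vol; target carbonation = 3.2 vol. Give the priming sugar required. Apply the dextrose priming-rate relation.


sugar = (target − residual)·4.0·V
sugar = (3.2 − 1.1)·4.0·20.4

171.3600 g


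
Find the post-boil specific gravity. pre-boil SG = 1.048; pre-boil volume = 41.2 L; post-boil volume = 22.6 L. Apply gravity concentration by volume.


SG_post = 1 + (SG_pre − 1)·V_pre/V_post
pts_pre = (1.048 − 1)·1000 = 48.0000
pts_post = 48.0000·41.2/22.6 = 87.5044
SG_post = 1 + 87.5044/1000

1.0875


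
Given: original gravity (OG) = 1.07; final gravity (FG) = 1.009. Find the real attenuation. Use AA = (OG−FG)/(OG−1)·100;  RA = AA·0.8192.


AA = (1.07 − 1.009)/(1.07 − 1)·100 = 87.1429
RA = 87.1429·0.8192

71.3874 %


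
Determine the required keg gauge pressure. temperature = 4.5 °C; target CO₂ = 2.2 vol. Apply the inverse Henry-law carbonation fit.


psi = vols/(0.01821 + 0.09011·e^(−0.04·T)) − 14.695
psi = 2.2/(0.01821 + 0.09011·e^(−0.04·4.5)) − 14.695

8.8404 psi


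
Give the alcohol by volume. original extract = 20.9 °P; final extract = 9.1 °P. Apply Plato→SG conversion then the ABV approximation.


SG = 259/(259 − P);  ABV = (OG − FG)·131.25
OG = 259/(259 − 20.9) = 1.0878
FG = 259/(259 − 9.1) = 1.0364
ABV = (1.0878 − 1.0364)·131.25

6.7415 % ABV


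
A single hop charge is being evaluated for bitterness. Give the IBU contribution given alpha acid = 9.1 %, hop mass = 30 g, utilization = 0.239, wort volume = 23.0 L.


IBU = (α/100)·mass·U·1000 / V
IBU = (9.1/100)·30·0.239·1000 / 23.0

28.3683 IBU


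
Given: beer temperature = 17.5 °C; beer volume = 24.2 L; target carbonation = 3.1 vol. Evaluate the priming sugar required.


residual = 14.695·(0.01821 + 0.09011·e^(−0.04·T));  sugar = (target − residual)·4.0·V
residual = 14.695·(0.01821 + 0.09011·e^(−0.04·17.5)) = 0.9252
sugar = (3.1 − 0.9252)·4.0·24.2

210.5247 g


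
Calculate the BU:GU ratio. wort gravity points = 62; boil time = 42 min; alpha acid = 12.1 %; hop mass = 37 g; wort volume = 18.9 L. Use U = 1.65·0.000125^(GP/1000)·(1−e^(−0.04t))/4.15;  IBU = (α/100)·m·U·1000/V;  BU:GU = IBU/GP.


U = 1.65·0.000125^(62/1000)·(1−e^(−0.04·42))/4.15 = 0.1853
IBU = (12.1/100)·37·0.1853·1000/18.9 = 43.8929
BU:GU = 43.8929/62

0.7080


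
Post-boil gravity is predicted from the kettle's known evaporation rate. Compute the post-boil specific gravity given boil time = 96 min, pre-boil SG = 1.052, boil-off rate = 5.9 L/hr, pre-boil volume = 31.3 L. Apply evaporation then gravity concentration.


V_post = V_pre − rate·(t/60);  SG_post = 1 + (SG_pre−1)·V_pre/V_post
V_post = 31.3 − 5.9·(96/60) = 21.8600
SG_post = 1 + (1.052 − 1)·31.3/21.8600

1.0745


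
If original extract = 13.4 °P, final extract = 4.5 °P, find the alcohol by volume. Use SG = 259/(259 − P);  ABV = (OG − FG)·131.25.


OG = 259/(259 − 13.4) = 1.0546
FG = 259/(259 − 4.5) = 1.0177
ABV = (1.0546 − 1.0177)·131.25

4.8403 % ABV


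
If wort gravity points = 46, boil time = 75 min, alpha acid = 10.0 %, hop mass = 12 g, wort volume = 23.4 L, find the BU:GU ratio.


U = 1.65·0.000125^(GP/1000)·(1−e^(−0.04t))/4.15;  IBU = (α/100)·m·U·1000/V;  BU:GU = IBU/GP
U = 1.65·0.000125^(46/1000)·(1−e^(−0.04·75))/4.15 = 0.2499
IBU = (10.0/100)·12·0.2499·1000/23.4 = 12.8139
BU:GU = 12.8139/46

0.2786


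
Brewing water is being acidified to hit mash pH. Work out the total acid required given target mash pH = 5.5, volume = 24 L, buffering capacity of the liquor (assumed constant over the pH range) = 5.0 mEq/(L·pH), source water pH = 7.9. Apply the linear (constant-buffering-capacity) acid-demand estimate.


acid = buffering capacity · (pH_source − pH_target) · V
acid = 5.0 · (7.9 − 5.5) · 24

288.0000 mEq


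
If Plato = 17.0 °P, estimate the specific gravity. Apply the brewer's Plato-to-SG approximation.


SG = 259/(259 − P)
SG = 259/(259 − 17.0)

1.0702


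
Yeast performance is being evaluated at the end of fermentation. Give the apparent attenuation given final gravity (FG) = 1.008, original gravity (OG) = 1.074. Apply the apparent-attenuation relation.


AA = (OG − FG)/(OG − 1) · 100
AA = (1.074 − 1.008)/(1.074 − 1) · 100

89.1892 %


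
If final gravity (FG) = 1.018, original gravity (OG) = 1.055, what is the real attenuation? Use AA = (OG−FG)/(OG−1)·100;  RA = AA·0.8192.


AA = (1.055 − 1.018)/(1.055 − 1)·100 = 67.2727
RA = 67.2727·0.8192

55.1098 %


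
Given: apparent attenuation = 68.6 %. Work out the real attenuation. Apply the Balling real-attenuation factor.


RA = AA · 0.8192
RA = 68.6 · 0.8192

56.1971 %


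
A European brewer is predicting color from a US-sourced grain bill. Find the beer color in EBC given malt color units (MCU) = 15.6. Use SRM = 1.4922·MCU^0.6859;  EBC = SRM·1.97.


SRM = 1.4922·15.6^0.6859 = 9.8218
EBC = 9.8218·1.97

19.3490 EBC


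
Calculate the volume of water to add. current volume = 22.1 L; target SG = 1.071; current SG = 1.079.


V_water = V·((SG_curr − 1)/(SG_target − 1) − 1)
V_water = 22.1·((1.079 − 1)/(1.071 − 1) − 1)

2.4901 L


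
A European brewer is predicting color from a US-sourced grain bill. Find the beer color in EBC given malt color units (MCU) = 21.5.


SRM = 1.4922·MCU^0.6859;  EBC = SRM·1.97
SRM = 1.4922·21.5^0.6859 = 12.2390
EBC = 12.2390·1.97

24.1109 EBC


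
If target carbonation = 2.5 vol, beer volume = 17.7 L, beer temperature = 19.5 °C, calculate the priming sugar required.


residual = 14.695·(0.01821 + 0.09011·e^(−0.04·T));  sugar = (target − residual)·4.0·V
residual = 14.695·(0.01821 + 0.09011·e^(−0.04·19.5)) = 0.8746
sugar = (2.5 − 0.8746)·4.0·17.7

115.0782 g


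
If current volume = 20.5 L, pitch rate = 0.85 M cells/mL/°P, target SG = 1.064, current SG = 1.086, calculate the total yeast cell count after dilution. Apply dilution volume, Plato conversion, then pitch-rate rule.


V_w = V·((SG_c−1)/(SG_t−1)−1);  °P = 259 − 259/SG_t;  cells = rate·(V+V_w)·°P
V_w = 20.5·((1.086−1)/(1.064−1)−1) = 7.0469
V_final = 20.5 + 7.0469 = 27.5469
°P = 259 − 259/1.064 = 15.5789
cells = 0.85·27.5469·15.5789

364.7786 billion cells


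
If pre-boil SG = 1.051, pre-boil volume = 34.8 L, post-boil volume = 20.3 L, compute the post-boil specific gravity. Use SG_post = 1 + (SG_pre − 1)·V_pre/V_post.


pts_pre = (1.051 − 1)·1000 = 51.0000
pts_post = 51.0000·34.8/20.3 = 87.4286
SG_post = 1 + 87.4286/1000

1.0874


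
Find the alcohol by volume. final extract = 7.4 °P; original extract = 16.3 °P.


SG = 259/(259 − P);  ABV = (OG − FG)·131.25
OG = 259/(259 − 16.3) = 1.0672
FG = 259/(259 − 7.4) = 1.0294
ABV = (1.0672 − 1.0294)·131.25

4.9546 % ABV


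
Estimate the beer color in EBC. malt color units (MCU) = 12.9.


SRM = 1.4922·MCU^0.6859;  EBC = SRM·1.97
SRM = 1.4922·12.9^0.6859 = 8.6215
EBC = 8.6215·1.97

16.9843 EBC


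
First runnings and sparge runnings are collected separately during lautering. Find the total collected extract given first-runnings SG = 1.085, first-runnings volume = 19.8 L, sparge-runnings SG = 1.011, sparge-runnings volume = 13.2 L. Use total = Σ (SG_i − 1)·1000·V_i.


first = (1.085 − 1)·1000·19.8 = 1683.0000
sparge = (1.011 − 1)·1000·13.2 = 145.2000
total = 1683.0000 + 145.2000

1828.2000 gravity·L


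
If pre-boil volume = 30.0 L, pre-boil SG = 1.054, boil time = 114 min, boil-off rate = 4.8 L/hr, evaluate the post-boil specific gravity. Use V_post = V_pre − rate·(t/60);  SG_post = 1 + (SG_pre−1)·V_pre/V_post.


V_post = 30.0 − 4.8·(114/60) = 20.8800
SG_post = 1 + (1.054 − 1)·30.0/20.8800

1.0776


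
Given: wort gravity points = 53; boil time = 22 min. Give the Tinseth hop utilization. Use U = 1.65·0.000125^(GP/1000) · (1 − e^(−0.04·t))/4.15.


bigness = 1.65·0.000125^(53/1000) = 1.0248
boil_factor = (1 − e^(−0.04·22))/4.15 = 0.1410
U = 1.0248 · 0.1410

0.1445


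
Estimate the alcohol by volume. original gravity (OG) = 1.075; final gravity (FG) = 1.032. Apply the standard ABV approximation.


ABV = (OG − FG) · 131.25
ABV = (1.075 − 1.032) · 131.25

5.6437 % ABV


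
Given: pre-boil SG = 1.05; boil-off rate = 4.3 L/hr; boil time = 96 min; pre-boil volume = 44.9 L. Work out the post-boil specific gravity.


V_post = V_pre − rate·(t/60);  SG_post = 1 + (SG_pre−1)·V_pre/V_post
V_post = 44.9 − 4.3·(96/60) = 38.0200
SG_post = 1 + (1.05 − 1)·44.9/38.0200

1.0590


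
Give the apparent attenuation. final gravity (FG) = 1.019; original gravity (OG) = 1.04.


AA = (OG − FG)/(OG − 1) · 100
AA = (1.04 − 1.019)/(1.04 − 1) · 100

52.5000 %


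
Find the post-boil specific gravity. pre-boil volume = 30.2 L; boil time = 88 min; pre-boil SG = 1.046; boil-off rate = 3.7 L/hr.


V_post = V_pre − rate·(t/60);  SG_post = 1 + (SG_pre−1)·V_pre/V_post
V_post = 30.2 − 3.7·(88/60) = 24.7733
SG_post = 1 + (1.046 − 1)·30.2/24.7733

1.0561


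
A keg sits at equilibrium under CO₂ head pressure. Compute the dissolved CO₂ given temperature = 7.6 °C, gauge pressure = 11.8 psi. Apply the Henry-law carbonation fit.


vols = (P + 14.695)·(0.01821 + 0.09011·e^(−0.04·T))
vols = (11.8 + 14.695)·(0.01821 + 0.09011·e^(−0.04·7.6))

2.2441 volumes


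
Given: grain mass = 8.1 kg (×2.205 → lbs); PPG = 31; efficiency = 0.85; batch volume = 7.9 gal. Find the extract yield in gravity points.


points = lbs × PPG × eff / vol
lbs = 8.1 × 2.205 = 17.8605
points = 17.8605 × 31 × 0.85 / 7.9

59.5727 points


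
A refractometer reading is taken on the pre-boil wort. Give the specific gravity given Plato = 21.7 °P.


SG = 259/(259 − P)
SG = 259/(259 − 21.7)

1.0914


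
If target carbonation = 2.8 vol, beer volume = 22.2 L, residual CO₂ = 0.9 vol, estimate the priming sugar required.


sugar = (target − residual)·4.0·V
sugar = (2.8 − 0.9)·4.0·22.2

168.7200 g


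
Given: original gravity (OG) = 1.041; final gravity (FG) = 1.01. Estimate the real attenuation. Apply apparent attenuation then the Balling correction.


AA = (OG−FG)/(OG−1)·100;  RA = AA·0.8192
AA = (1.041 − 1.01)/(1.041 − 1)·100 = 75.6098
RA = 75.6098·0.8192

61.9395 %


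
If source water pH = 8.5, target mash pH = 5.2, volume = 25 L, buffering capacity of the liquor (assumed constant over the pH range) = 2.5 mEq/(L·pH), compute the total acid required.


acid = buffering capacity · (pH_source − pH_target) · V
acid = 2.5 · (8.5 − 5.2) · 25

206.2500 mEq


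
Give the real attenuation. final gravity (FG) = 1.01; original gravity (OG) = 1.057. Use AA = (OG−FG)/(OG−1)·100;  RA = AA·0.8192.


AA = (1.057 − 1.01)/(1.057 − 1)·100 = 82.4561
RA = 82.4561·0.8192

67.5481 %


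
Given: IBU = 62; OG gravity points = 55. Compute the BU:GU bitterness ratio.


BU:GU = IBU / OG_points
BU:GU = 62 / 55

1.1273


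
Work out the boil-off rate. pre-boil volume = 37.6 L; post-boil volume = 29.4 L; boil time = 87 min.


rate = (V_pre − V_post) / (t_min/60)
rate = (37.6 − 29.4) / (87/60)

5.6552 L/hr


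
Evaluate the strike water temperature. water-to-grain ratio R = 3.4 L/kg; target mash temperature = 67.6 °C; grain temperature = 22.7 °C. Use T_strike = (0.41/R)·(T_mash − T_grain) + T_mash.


T_strike = (0.41/3.4)·(67.6 − 22.7) + 67.6

73.0144 °C


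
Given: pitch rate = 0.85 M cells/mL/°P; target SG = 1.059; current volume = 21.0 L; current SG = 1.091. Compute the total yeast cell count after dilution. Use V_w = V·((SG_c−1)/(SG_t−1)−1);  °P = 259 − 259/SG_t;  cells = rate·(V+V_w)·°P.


V_w = 21.0·((1.091−1)/(1.059−1)−1) = 11.3898
V_final = 21.0 + 11.3898 = 32.3898
°P = 259 − 259/1.059 = 14.4297
cells = 0.85·32.3898·14.4297

397.2678 billion cells


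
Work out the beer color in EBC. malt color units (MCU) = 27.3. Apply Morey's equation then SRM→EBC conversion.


SRM = 1.4922·MCU^0.6859;  EBC = SRM·1.97
SRM = 1.4922·27.3^0.6859 = 14.4175
EBC = 14.4175·1.97

28.4025 EBC


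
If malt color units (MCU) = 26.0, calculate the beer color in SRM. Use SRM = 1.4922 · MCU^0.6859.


SRM = 1.4922 · 26.0^0.6859

13.9430 SRM


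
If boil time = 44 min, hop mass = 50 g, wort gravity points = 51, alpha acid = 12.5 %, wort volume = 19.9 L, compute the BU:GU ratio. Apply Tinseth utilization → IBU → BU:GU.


U = 1.65·0.000125^(GP/1000)·(1−e^(−0.04t))/4.15;  IBU = (α/100)·m·U·1000/V;  BU:GU = IBU/GP
U = 1.65·0.000125^(51/1000)·(1−e^(−0.04·44))/4.15 = 0.2082
IBU = (12.5/100)·50·0.2082·1000/19.9 = 65.3750
BU:GU = 65.3750/51

1.2819


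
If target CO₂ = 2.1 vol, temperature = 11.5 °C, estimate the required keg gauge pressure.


psi = vols/(0.01821 + 0.09011·e^(−0.04·T)) − 14.695
psi = 2.1/(0.01821 + 0.09011·e^(−0.04·11.5)) − 14.695

13.2696 psi


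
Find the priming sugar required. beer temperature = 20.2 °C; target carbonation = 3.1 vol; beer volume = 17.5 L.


residual = 14.695·(0.01821 + 0.09011·e^(−0.04·T));  sugar = (target − residual)·4.0·V
residual = 14.695·(0.01821 + 0.09011·e^(−0.04·20.2)) = 0.8578
sugar = (3.1 − 0.8578)·4.0·17.5

156.9511 g


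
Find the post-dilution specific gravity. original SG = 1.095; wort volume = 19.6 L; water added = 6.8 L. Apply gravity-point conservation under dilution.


SG_new = 1 + (SG_old − 1)·V_old/(V_old + V_water)
pts = (1.095 − 1)·1000·19.6/(19.6 + 6.8) = 70.5303
SG_new = 1 + 70.5303/1000

1.0705


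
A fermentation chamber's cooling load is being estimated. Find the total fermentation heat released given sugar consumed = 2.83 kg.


Q = m_sugar · 590 kJ/kg
Q = 2.83 · 590

1669.7000 kJ


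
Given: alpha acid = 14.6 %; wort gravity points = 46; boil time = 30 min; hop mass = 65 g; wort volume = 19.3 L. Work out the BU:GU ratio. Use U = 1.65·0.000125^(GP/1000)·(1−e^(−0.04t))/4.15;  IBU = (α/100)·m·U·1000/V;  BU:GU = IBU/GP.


U = 1.65·0.000125^(46/1000)·(1−e^(−0.04·30))/4.15 = 0.1838
IBU = (14.6/100)·65·0.1838·1000/19.3 = 90.3564
BU:GU = 90.3564/46

1.9643


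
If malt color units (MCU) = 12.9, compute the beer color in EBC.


SRM = 1.4922·MCU^0.6859;  EBC = SRM·1.97
SRM = 1.4922·12.9^0.6859 = 8.6215
EBC = 8.6215·1.97

16.9843 EBC


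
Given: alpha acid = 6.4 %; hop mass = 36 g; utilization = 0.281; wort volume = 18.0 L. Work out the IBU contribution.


IBU = (α/100)·mass·U·1000 / V
IBU = (6.4/100)·36·0.281·1000 / 18.0

35.9680 IBU


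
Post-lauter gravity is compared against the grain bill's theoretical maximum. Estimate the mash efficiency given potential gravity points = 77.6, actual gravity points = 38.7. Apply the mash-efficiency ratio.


efficiency = actual / potential × 100
efficiency = 38.7 / 77.6 × 100

49.8711 %


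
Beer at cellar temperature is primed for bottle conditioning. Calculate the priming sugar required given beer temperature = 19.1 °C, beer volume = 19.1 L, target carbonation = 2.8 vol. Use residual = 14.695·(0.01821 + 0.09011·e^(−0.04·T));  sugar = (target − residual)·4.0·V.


residual = 14.695·(0.01821 + 0.09011·e^(−0.04·19.1)) = 0.8844
sugar = (2.8 − 0.8844)·4.0·19.1

146.3524 g


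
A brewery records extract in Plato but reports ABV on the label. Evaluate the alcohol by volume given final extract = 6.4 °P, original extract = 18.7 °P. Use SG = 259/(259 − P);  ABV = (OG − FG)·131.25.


OG = 259/(259 − 18.7) = 1.0778
FG = 259/(259 − 6.4) = 1.0253
ABV = (1.0778 − 1.0253)·131.25

6.8884 % ABV


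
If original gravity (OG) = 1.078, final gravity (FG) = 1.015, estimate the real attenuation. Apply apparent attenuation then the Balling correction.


AA = (OG−FG)/(OG−1)·100;  RA = AA·0.8192
AA = (1.078 − 1.015)/(1.078 − 1)·100 = 80.7692
RA = 80.7692·0.8192

66.1662 %


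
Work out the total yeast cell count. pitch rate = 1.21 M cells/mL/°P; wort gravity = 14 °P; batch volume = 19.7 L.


cells (billions) = rate · V_L · °P
cells = 1.21 · 19.7 · 14

333.7180 billion cells


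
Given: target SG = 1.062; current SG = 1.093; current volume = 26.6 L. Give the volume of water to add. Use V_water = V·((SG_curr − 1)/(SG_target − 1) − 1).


V_water = 26.6·((1.093 − 1)/(1.062 − 1) − 1)

13.3000 L


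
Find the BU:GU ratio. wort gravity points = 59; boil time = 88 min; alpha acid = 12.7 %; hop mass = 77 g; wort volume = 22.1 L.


U = 1.65·0.000125^(GP/1000)·(1−e^(−0.04t))/4.15;  IBU = (α/100)·m·U·1000/V;  BU:GU = IBU/GP
U = 1.65·0.000125^(59/1000)·(1−e^(−0.04·88))/4.15 = 0.2270
IBU = (12.7/100)·77·0.2270·1000/22.1 = 100.4631
BU:GU = 100.4631/59

1.7028


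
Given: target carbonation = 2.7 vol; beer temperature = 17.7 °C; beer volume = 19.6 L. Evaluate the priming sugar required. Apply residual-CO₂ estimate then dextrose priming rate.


residual = 14.695·(0.01821 + 0.09011·e^(−0.04·T));  sugar = (target − residual)·4.0·V
residual = 14.695·(0.01821 + 0.09011·e^(−0.04·17.7)) = 0.9199
sugar = (2.7 − 0.9199)·4.0·19.6

139.5584 g


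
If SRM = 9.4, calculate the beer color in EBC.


EBC = SRM · 1.97
EBC = 9.4 · 1.97

18.5180 EBC


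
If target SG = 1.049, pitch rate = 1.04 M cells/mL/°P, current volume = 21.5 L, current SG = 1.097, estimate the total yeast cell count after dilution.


V_w = V·((SG_c−1)/(SG_t−1)−1);  °P = 259 − 259/SG_t;  cells = rate·(V+V_w)·°P
V_w = 21.5·((1.097−1)/(1.049−1)−1) = 21.0612
V_final = 21.5 + 21.0612 = 42.5612
°P = 259 − 259/1.049 = 12.0982
cells = 1.04·42.5612·12.0982

535.5103 billion cells


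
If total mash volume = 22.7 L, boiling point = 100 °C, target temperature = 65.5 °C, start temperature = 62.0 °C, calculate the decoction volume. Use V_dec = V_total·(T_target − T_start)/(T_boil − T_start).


V_dec = 22.7·(65.5 − 62.0)/(100 − 62.0)

2.0908 L


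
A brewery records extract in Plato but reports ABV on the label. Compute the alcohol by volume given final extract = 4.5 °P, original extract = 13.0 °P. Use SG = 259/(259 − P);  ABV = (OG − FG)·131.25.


OG = 259/(259 − 13.0) = 1.0528
FG = 259/(259 − 4.5) = 1.0177
ABV = (1.0528 − 1.0177)·131.25

4.6152 % ABV
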